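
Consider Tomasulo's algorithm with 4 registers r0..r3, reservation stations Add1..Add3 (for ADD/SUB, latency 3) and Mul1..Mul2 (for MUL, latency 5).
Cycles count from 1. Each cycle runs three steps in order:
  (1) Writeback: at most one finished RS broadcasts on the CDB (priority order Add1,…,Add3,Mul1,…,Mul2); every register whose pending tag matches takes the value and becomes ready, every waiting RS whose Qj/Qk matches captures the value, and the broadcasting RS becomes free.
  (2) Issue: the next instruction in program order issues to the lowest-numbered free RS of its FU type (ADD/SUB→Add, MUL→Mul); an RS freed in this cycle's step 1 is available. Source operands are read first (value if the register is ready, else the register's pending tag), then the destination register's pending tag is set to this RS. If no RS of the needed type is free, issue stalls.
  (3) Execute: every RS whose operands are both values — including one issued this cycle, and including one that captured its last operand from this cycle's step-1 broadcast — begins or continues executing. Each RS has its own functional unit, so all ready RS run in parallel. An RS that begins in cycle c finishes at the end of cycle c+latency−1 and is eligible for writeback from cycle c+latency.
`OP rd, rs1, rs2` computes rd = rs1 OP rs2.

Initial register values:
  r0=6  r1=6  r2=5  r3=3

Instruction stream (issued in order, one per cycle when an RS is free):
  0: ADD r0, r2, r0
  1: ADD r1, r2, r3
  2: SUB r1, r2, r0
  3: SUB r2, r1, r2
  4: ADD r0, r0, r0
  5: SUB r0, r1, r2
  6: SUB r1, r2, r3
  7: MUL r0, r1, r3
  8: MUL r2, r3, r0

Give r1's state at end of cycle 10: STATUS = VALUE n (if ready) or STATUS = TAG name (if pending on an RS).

STATUS = TAG Add2

c1: issue ADD r0<-Add1 | r0:Add1,r1:6,r2:5,r3:3
c2: issue ADD r1<-Add2 | r0:Add1,r1:Add2,r2:5,r3:3
c3: issue SUB r1<-Add3 | r0:Add1,r1:Add3,r2:5,r3:3
c4: CDB Add1=11; issue SUB r2<-Add1 | r0:11,r1:Add3,r2:Add1,r3:3
c5: CDB Add2=8; issue ADD r0<-Add2 | r0:Add2,r1:Add3,r2:Add1,r3:3
c6: stall | r0:Add2,r1:Add3,r2:Add1,r3:3
c7: CDB Add3=-6; issue SUB r0<-Add3 | r0:Add3,r1:-6,r2:Add1,r3:3
c8: CDB Add2=22; issue SUB r1<-Add2 | r0:Add3,r1:Add2,r2:Add1,r3:3
c9: issue MUL r0<-Mul1 | r0:Mul1,r1:Add2,r2:Add1,r3:3
c10: CDB Add1=-11; issue MUL r2<-Mul2 | r0:Mul1,r1:Add2,r2:Mul2,r3:3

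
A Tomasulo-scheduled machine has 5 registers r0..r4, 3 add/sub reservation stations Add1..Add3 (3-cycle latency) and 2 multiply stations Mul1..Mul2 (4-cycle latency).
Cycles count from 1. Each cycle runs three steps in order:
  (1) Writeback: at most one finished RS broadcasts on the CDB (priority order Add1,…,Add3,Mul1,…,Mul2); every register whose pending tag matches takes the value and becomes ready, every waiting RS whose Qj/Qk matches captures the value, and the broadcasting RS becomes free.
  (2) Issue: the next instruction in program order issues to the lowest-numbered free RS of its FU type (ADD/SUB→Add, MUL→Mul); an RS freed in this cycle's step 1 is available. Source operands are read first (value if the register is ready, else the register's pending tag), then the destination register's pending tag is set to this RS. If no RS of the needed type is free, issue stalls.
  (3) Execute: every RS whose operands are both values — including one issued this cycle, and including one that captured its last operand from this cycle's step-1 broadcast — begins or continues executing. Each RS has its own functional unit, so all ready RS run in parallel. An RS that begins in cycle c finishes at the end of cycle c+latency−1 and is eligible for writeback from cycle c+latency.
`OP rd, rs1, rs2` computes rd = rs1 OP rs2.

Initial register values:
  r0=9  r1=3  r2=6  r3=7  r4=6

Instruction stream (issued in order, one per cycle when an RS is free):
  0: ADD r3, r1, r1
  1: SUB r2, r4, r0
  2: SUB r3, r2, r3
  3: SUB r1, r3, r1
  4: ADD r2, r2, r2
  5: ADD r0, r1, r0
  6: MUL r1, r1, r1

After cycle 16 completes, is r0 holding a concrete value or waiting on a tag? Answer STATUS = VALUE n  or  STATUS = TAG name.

STATUS = VALUE -3

c1: issue ADD r3<-Add1 | r0:9,r1:3,r2:6,r3:Add1,r4:6
c2: issue SUB r2<-Add2 | r0:9,r1:3,r2:Add2,r3:Add1,r4:6
c3: issue SUB r3<-Add3 | r0:9,r1:3,r2:Add2,r3:Add3,r4:6
c4: CDB Add1=6; issue SUB r1<-Add1 | r0:9,r1:Add1,r2:Add2,r3:Add3,r4:6
c5: CDB Add2=-3; issue ADD r2<-Add2 | r0:9,r1:Add1,r2:Add2,r3:Add3,r4:6
c6: stall | r0:9,r1:Add1,r2:Add2,r3:Add3,r4:6
c7: stall | r0:9,r1:Add1,r2:Add2,r3:Add3,r4:6
c8: CDB Add2=-6; issue ADD r0<-Add2 | r0:Add2,r1:Add1,r2:-6,r3:Add3,r4:6
c9: CDB Add3=-9; issue MUL r1<-Mul1 | r0:Add2,r1:Mul1,r2:-6,r3:-9,r4:6
c10: - | r0:Add2,r1:Mul1,r2:-6,r3:-9,r4:6
c11: - | r0:Add2,r1:Mul1,r2:-6,r3:-9,r4:6
c12: CDB Add1=-12 | r0:Add2,r1:Mul1,r2:-6,r3:-9,r4:6
c13: - | r0:Add2,r1:Mul1,r2:-6,r3:-9,r4:6
c14: - | r0:Add2,r1:Mul1,r2:-6,r3:-9,r4:6
c15: CDB Add2=-3 | r0:-3,r1:Mul1,r2:-6,r3:-9,r4:6
c16: CDB Mul1=144 | r0:-3,r1:144,r2:-6,r3:-9,r4:6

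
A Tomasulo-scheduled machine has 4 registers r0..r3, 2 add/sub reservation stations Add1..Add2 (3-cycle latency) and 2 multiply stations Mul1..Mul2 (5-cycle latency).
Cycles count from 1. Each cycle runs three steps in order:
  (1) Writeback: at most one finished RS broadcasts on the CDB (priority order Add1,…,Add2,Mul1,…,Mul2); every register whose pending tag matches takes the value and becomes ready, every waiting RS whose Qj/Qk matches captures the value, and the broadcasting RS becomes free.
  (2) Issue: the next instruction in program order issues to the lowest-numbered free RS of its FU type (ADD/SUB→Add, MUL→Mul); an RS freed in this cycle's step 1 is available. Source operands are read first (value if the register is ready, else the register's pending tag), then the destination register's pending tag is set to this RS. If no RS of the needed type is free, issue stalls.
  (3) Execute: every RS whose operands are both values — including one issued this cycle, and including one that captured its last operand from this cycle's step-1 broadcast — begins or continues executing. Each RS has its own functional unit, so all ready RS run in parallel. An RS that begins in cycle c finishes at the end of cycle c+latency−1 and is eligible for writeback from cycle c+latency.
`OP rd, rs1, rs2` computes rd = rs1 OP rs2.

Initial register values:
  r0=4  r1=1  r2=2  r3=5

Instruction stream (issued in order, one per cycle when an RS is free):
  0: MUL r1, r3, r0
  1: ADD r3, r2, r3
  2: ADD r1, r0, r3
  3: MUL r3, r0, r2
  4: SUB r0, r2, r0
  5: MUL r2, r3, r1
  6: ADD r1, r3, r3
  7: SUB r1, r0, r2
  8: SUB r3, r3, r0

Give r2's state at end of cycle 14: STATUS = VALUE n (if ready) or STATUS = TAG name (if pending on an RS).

c1: issue MUL r1<-Mul1 | r0:4,r1:Mul1,r2:2,r3:5
c2: issue ADD r3<-Add1 | r0:4,r1:Mul1,r2:2,r3:Add1
c3: issue ADD r1<-Add2 | r0:4,r1:Add2,r2:2,r3:Add1
c4: issue MUL r3<-Mul2 | r0:4,r1:Add2,r2:2,r3:Mul2
c5: CDB Add1=7; issue SUB r0<-Add1 | r0:Add1,r1:Add2,r2:2,r3:Mul2
c6: CDB Mul1=20; issue MUL r2<-Mul1 | r0:Add1,r1:Add2,r2:Mul1,r3:Mul2
c7: stall | r0:Add1,r1:Add2,r2:Mul1,r3:Mul2
c8: CDB Add1=-2; issue ADD r1<-Add1 | r0:-2,r1:Add1,r2:Mul1,r3:Mul2
c9: CDB Add2=11; issue SUB r1<-Add2 | r0:-2,r1:Add2,r2:Mul1,r3:Mul2
c10: CDB Mul2=8; stall | r0:-2,r1:Add2,r2:Mul1,r3:8
c11: stall | r0:-2,r1:Add2,r2:Mul1,r3:8
c12: stall | r0:-2,r1:Add2,r2:Mul1,r3:8
c13: CDB Add1=16; issue SUB r3<-Add1 | r0:-2,r1:Add2,r2:Mul1,r3:Add1
c14: - | r0:-2,r1:Add2,r2:Mul1,r3:Add1

STATUS = TAG Mul1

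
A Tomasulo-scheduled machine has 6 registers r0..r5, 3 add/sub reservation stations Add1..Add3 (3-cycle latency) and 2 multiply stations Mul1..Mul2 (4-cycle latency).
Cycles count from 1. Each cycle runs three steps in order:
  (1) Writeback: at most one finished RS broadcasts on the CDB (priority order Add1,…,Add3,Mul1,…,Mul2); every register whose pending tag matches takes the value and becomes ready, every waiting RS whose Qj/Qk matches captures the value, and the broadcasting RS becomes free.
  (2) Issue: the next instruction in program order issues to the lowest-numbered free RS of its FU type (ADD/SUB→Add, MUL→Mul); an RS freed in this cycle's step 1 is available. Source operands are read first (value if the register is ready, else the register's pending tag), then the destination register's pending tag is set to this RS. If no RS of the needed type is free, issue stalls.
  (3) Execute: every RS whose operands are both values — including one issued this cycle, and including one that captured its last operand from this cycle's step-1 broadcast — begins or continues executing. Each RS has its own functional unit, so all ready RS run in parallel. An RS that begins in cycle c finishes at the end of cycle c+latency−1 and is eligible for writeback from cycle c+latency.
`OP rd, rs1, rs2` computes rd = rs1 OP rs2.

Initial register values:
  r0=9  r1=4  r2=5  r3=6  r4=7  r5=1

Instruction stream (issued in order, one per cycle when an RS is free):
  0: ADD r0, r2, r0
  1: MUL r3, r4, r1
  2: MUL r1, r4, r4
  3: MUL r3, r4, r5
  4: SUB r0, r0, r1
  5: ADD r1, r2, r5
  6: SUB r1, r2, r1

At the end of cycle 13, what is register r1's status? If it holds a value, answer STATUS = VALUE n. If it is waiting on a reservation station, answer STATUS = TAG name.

cycle 1: issue ADD r0<-Add1 // r0:Add1,r1:4,r2:5,r3:6,r4:7,r5:1
cycle 2: issue MUL r3<-Mul1 // r0:Add1,r1:4,r2:5,r3:Mul1,r4:7,r5:1
cycle 3: issue MUL r1<-Mul2 // r0:Add1,r1:Mul2,r2:5,r3:Mul1,r4:7,r5:1
cycle 4: CDB Add1=14; stall // r0:14,r1:Mul2,r2:5,r3:Mul1,r4:7,r5:1
cycle 5: stall // r0:14,r1:Mul2,r2:5,r3:Mul1,r4:7,r5:1
cycle 6: CDB Mul1=28; issue MUL r3<-Mul1 // r0:14,r1:Mul2,r2:5,r3:Mul1,r4:7,r5:1
cycle 7: CDB Mul2=49; issue SUB r0<-Add1 // r0:Add1,r1:49,r2:5,r3:Mul1,r4:7,r5:1
cycle 8: issue ADD r1<-Add2 // r0:Add1,r1:Add2,r2:5,r3:Mul1,r4:7,r5:1
cycle 9: issue SUB r1<-Add3 // r0:Add1,r1:Add3,r2:5,r3:Mul1,r4:7,r5:1
cycle 10: CDB Add1=-35 // r0:-35,r1:Add3,r2:5,r3:Mul1,r4:7,r5:1
cycle 11: CDB Add2=6 // r0:-35,r1:Add3,r2:5,r3:Mul1,r4:7,r5:1
cycle 12: CDB Mul1=7 // r0:-35,r1:Add3,r2:5,r3:7,r4:7,r5:1
cycle 13: - // r0:-35,r1:Add3,r2:5,r3:7,r4:7,r5:1

STATUS = TAG Add3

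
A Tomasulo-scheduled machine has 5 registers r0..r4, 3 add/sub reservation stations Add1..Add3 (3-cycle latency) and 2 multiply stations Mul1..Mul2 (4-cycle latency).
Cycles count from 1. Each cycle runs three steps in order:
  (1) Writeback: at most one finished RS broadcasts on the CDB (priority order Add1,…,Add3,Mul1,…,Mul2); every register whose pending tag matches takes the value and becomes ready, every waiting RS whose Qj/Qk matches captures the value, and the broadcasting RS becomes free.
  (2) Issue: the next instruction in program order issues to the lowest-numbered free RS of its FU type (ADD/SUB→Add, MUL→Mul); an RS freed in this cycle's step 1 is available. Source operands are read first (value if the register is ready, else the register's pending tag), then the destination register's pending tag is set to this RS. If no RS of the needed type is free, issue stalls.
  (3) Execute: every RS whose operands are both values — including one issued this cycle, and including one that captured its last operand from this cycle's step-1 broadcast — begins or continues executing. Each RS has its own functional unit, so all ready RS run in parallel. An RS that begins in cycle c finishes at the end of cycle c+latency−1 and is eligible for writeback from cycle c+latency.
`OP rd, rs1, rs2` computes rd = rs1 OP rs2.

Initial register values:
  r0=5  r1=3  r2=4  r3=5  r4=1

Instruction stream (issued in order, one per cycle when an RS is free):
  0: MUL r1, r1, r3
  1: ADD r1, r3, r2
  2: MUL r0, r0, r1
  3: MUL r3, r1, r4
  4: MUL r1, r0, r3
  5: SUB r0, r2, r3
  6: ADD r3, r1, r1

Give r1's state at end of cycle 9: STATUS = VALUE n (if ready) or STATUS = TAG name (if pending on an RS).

STATUS = TAG Mul2

cycle 1: issue MUL r1<-Mul1 // r0:5,r1:Mul1,r2:4,r3:5,r4:1
cycle 2: issue ADD r1<-Add1 // r0:5,r1:Add1,r2:4,r3:5,r4:1
cycle 3: issue MUL r0<-Mul2 // r0:Mul2,r1:Add1,r2:4,r3:5,r4:1
cycle 4: stall // r0:Mul2,r1:Add1,r2:4,r3:5,r4:1
cycle 5: CDB Add1=9; stall // r0:Mul2,r1:9,r2:4,r3:5,r4:1
cycle 6: CDB Mul1=15; issue MUL r3<-Mul1 // r0:Mul2,r1:9,r2:4,r3:Mul1,r4:1
cycle 7: stall // r0:Mul2,r1:9,r2:4,r3:Mul1,r4:1
cycle 8: stall // r0:Mul2,r1:9,r2:4,r3:Mul1,r4:1
cycle 9: CDB Mul2=45; issue MUL r1<-Mul2 // r0:45,r1:Mul2,r2:4,r3:Mul1,r4:1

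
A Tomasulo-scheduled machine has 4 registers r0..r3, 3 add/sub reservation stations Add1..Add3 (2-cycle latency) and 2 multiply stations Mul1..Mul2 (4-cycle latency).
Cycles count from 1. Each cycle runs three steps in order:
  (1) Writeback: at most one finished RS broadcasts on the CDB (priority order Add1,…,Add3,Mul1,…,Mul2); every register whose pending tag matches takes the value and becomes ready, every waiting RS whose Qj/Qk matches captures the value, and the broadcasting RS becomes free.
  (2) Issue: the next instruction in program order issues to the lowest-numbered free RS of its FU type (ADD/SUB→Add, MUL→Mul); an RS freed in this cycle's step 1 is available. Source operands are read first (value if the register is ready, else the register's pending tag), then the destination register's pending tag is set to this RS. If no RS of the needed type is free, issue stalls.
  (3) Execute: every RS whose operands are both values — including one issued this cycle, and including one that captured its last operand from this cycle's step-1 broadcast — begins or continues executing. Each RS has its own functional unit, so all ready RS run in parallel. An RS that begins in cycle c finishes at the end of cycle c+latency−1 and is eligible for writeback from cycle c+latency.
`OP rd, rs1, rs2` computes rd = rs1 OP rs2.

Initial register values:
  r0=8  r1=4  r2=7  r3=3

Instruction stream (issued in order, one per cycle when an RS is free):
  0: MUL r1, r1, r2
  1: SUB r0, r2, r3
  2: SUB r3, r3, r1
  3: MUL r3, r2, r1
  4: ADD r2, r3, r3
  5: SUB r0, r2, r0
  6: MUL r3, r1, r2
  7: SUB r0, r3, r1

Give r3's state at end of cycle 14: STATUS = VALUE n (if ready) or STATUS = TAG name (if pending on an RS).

c1: issue MUL r1<-Mul1 | r0:8,r1:Mul1,r2:7,r3:3
c2: issue SUB r0<-Add1 | r0:Add1,r1:Mul1,r2:7,r3:3
c3: issue SUB r3<-Add2 | r0:Add1,r1:Mul1,r2:7,r3:Add2
c4: CDB Add1=4; issue MUL r3<-Mul2 | r0:4,r1:Mul1,r2:7,r3:Mul2
c5: CDB Mul1=28; issue ADD r2<-Add1 | r0:4,r1:28,r2:Add1,r3:Mul2
c6: issue SUB r0<-Add3 | r0:Add3,r1:28,r2:Add1,r3:Mul2
c7: CDB Add2=-25; issue MUL r3<-Mul1 | r0:Add3,r1:28,r2:Add1,r3:Mul1
c8: issue SUB r0<-Add2 | r0:Add2,r1:28,r2:Add1,r3:Mul1
c9: CDB Mul2=196 | r0:Add2,r1:28,r2:Add1,r3:Mul1
c10: - | r0:Add2,r1:28,r2:Add1,r3:Mul1
c11: CDB Add1=392 | r0:Add2,r1:28,r2:392,r3:Mul1
c12: - | r0:Add2,r1:28,r2:392,r3:Mul1
c13: CDB Add3=388 | r0:Add2,r1:28,r2:392,r3:Mul1
c14: - | r0:Add2,r1:28,r2:392,r3:Mul1

STATUS = TAG Mul1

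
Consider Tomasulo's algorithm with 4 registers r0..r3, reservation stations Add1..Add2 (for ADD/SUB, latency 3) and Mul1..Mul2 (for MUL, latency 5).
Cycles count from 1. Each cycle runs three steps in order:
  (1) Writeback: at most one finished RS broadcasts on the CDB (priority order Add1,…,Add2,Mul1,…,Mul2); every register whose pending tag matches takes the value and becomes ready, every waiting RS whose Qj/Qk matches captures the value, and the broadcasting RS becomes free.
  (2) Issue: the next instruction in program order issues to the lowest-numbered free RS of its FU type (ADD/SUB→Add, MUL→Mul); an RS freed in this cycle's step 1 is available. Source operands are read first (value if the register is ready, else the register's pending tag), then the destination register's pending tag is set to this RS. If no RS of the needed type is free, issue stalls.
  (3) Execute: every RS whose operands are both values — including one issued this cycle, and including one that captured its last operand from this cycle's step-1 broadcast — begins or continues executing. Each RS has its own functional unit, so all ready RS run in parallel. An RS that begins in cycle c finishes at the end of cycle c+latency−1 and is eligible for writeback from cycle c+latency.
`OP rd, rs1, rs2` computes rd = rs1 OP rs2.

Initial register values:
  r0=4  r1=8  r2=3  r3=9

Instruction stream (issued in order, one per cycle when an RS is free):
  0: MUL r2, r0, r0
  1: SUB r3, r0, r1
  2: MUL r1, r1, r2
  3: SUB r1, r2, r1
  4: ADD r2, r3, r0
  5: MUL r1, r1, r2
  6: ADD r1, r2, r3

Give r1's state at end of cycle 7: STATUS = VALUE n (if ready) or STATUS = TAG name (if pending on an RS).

STATUS = TAG Mul1

cycle 1: issue MUL r2<-Mul1 // r0:4,r1:8,r2:Mul1,r3:9
cycle 2: issue SUB r3<-Add1 // r0:4,r1:8,r2:Mul1,r3:Add1
cycle 3: issue MUL r1<-Mul2 // r0:4,r1:Mul2,r2:Mul1,r3:Add1
cycle 4: issue SUB r1<-Add2 // r0:4,r1:Add2,r2:Mul1,r3:Add1
cycle 5: CDB Add1=-4; issue ADD r2<-Add1 // r0:4,r1:Add2,r2:Add1,r3:-4
cycle 6: CDB Mul1=16; issue MUL r1<-Mul1 // r0:4,r1:Mul1,r2:Add1,r3:-4
cycle 7: stall // r0:4,r1:Mul1,r2:Add1,r3:-4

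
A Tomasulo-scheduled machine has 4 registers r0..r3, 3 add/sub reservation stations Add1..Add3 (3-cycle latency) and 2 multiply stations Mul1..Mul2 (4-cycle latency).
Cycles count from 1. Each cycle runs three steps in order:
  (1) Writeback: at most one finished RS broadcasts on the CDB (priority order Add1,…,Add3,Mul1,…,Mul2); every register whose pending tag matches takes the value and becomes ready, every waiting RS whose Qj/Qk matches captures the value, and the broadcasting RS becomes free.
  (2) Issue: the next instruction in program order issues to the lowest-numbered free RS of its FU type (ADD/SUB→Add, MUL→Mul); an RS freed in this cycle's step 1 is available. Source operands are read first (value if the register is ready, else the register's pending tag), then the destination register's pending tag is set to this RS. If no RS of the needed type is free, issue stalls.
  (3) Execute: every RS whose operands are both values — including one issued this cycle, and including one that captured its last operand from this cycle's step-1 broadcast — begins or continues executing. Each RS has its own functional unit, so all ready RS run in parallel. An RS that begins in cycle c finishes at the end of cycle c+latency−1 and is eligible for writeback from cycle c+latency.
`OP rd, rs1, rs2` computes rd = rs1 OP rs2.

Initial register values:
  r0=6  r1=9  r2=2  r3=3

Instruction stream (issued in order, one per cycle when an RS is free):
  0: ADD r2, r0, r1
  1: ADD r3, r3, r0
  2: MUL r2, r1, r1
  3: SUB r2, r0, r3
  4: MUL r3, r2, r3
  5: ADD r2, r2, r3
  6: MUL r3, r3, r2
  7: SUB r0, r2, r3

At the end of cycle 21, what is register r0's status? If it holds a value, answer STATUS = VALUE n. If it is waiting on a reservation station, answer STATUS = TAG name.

cycle 1: issue ADD r2<-Add1 // r0:6,r1:9,r2:Add1,r3:3
cycle 2: issue ADD r3<-Add2 // r0:6,r1:9,r2:Add1,r3:Add2
cycle 3: issue MUL r2<-Mul1 // r0:6,r1:9,r2:Mul1,r3:Add2
cycle 4: CDB Add1=15; issue SUB r2<-Add1 // r0:6,r1:9,r2:Add1,r3:Add2
cycle 5: CDB Add2=9; issue MUL r3<-Mul2 // r0:6,r1:9,r2:Add1,r3:Mul2
cycle 6: issue ADD r2<-Add2 // r0:6,r1:9,r2:Add2,r3:Mul2
cycle 7: CDB Mul1=81; issue MUL r3<-Mul1 // r0:6,r1:9,r2:Add2,r3:Mul1
cycle 8: CDB Add1=-3; issue SUB r0<-Add1 // r0:Add1,r1:9,r2:Add2,r3:Mul1
cycle 9: - // r0:Add1,r1:9,r2:Add2,r3:Mul1
cycle 10: - // r0:Add1,r1:9,r2:Add2,r3:Mul1
cycle 11: - // r0:Add1,r1:9,r2:Add2,r3:Mul1
cycle 12: CDB Mul2=-27 // r0:Add1,r1:9,r2:Add2,r3:Mul1
cycle 13: - // r0:Add1,r1:9,r2:Add2,r3:Mul1
cycle 14: - // r0:Add1,r1:9,r2:Add2,r3:Mul1
cycle 15: CDB Add2=-30 // r0:Add1,r1:9,r2:-30,r3:Mul1
cycle 16: - // r0:Add1,r1:9,r2:-30,r3:Mul1
cycle 17: - // r0:Add1,r1:9,r2:-30,r3:Mul1
cycle 18: - // r0:Add1,r1:9,r2:-30,r3:Mul1
cycle 19: CDB Mul1=810 // r0:Add1,r1:9,r2:-30,r3:810
cycle 20: - // r0:Add1,r1:9,r2:-30,r3:810
cycle 21: - // r0:Add1,r1:9,r2:-30,r3:810

STATUS = TAG Add1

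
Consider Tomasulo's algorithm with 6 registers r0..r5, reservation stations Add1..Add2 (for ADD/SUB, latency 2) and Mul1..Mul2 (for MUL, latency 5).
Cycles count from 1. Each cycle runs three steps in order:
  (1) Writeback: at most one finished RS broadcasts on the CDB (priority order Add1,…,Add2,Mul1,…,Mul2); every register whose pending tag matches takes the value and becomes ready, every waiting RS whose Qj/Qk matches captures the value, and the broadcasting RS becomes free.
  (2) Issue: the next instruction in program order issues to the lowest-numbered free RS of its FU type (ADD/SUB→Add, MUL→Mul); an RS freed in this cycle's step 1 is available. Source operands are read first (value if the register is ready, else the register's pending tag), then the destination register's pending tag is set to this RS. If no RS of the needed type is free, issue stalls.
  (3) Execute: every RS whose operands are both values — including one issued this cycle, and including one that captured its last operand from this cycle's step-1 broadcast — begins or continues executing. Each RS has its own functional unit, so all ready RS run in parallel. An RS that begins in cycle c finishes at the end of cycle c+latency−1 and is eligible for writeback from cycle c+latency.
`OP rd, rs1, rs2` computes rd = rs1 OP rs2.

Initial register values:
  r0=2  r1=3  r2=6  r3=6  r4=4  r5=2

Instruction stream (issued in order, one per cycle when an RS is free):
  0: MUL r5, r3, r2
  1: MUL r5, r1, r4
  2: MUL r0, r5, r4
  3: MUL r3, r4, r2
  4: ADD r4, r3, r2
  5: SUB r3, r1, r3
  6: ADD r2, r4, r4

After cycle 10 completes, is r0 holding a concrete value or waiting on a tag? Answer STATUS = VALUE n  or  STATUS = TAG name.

  c1: issue MUL r5<-Mul1  regs: r0:2,r1:3,r2:6,r3:6,r4:4,r5:Mul1
  c2: issue MUL r5<-Mul2  regs: r0:2,r1:3,r2:6,r3:6,r4:4,r5:Mul2
  c3: stall  regs: r0:2,r1:3,r2:6,r3:6,r4:4,r5:Mul2
  c4: stall  regs: r0:2,r1:3,r2:6,r3:6,r4:4,r5:Mul2
  c5: stall  regs: r0:2,r1:3,r2:6,r3:6,r4:4,r5:Mul2
  c6: CDB Mul1=36; issue MUL r0<-Mul1  regs: r0:Mul1,r1:3,r2:6,r3:6,r4:4,r5:Mul2
  c7: CDB Mul2=12; issue MUL r3<-Mul2  regs: r0:Mul1,r1:3,r2:6,r3:Mul2,r4:4,r5:12
  c8: issue ADD r4<-Add1  regs: r0:Mul1,r1:3,r2:6,r3:Mul2,r4:Add1,r5:12
  c9: issue SUB r3<-Add2  regs: r0:Mul1,r1:3,r2:6,r3:Add2,r4:Add1,r5:12
  c10: stall  regs: r0:Mul1,r1:3,r2:6,r3:Add2,r4:Add1,r5:12

STATUS = TAG Mul1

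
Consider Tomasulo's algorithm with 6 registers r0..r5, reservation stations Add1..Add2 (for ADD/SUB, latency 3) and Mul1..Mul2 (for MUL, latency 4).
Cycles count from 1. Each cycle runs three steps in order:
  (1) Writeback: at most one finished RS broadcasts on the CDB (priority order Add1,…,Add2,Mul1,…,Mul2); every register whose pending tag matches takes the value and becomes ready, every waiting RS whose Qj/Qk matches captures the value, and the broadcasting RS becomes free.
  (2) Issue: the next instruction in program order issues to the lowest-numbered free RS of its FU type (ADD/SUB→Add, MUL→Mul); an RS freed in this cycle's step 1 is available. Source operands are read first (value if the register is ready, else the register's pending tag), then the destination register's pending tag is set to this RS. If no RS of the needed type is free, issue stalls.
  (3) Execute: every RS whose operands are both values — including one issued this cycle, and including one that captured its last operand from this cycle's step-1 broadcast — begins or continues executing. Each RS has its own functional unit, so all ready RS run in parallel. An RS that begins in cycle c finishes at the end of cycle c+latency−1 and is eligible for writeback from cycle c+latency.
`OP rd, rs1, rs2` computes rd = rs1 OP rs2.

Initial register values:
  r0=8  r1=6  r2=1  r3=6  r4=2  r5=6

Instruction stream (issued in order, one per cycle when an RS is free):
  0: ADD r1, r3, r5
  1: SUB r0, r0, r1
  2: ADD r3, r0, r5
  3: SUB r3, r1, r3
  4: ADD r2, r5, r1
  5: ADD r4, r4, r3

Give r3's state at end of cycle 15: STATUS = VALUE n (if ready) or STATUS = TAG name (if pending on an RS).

STATUS = VALUE 10

cycle 1: issue ADD r1<-Add1 // r0:8,r1:Add1,r2:1,r3:6,r4:2,r5:6
cycle 2: issue SUB r0<-Add2 // r0:Add2,r1:Add1,r2:1,r3:6,r4:2,r5:6
cycle 3: stall // r0:Add2,r1:Add1,r2:1,r3:6,r4:2,r5:6
cycle 4: CDB Add1=12; issue ADD r3<-Add1 // r0:Add2,r1:12,r2:1,r3:Add1,r4:2,r5:6
cycle 5: stall // r0:Add2,r1:12,r2:1,r3:Add1,r4:2,r5:6
cycle 6: stall // r0:Add2,r1:12,r2:1,r3:Add1,r4:2,r5:6
cycle 7: CDB Add2=-4; issue SUB r3<-Add2 // r0:-4,r1:12,r2:1,r3:Add2,r4:2,r5:6
cycle 8: stall // r0:-4,r1:12,r2:1,r3:Add2,r4:2,r5:6
cycle 9: stall // r0:-4,r1:12,r2:1,r3:Add2,r4:2,r5:6
cycle 10: CDB Add1=2; issue ADD r2<-Add1 // r0:-4,r1:12,r2:Add1,r3:Add2,r4:2,r5:6
cycle 11: stall // r0:-4,r1:12,r2:Add1,r3:Add2,r4:2,r5:6
cycle 12: stall // r0:-4,r1:12,r2:Add1,r3:Add2,r4:2,r5:6
cycle 13: CDB Add1=18; issue ADD r4<-Add1 // r0:-4,r1:12,r2:18,r3:Add2,r4:Add1,r5:6
cycle 14: CDB Add2=10 // r0:-4,r1:12,r2:18,r3:10,r4:Add1,r5:6
cycle 15: - // r0:-4,r1:12,r2:18,r3:10,r4:Add1,r5:6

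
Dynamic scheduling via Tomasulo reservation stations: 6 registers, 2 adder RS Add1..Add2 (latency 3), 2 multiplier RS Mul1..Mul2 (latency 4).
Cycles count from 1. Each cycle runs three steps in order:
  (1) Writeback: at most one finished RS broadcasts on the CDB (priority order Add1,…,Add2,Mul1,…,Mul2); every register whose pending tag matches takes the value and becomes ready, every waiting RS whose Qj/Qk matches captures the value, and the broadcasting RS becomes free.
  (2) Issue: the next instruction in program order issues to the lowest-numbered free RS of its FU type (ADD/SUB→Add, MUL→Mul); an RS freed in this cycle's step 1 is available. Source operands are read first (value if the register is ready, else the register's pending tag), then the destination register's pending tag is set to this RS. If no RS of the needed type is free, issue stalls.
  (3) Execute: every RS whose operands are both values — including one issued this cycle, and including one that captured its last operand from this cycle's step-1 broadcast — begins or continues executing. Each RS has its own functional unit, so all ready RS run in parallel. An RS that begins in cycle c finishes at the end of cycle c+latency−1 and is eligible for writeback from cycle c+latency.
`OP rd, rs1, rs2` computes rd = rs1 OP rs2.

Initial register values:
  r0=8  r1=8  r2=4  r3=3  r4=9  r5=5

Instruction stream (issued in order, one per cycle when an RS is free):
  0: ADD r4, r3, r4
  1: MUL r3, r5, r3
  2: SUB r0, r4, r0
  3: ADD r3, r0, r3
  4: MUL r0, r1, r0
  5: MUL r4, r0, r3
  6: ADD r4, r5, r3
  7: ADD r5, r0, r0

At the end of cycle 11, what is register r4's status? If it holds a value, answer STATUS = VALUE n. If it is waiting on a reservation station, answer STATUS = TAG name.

  c1: issue ADD r4<-Add1  regs: r0:8,r1:8,r2:4,r3:3,r4:Add1,r5:5
  c2: issue MUL r3<-Mul1  regs: r0:8,r1:8,r2:4,r3:Mul1,r4:Add1,r5:5
  c3: issue SUB r0<-Add2  regs: r0:Add2,r1:8,r2:4,r3:Mul1,r4:Add1,r5:5
  c4: CDB Add1=12; issue ADD r3<-Add1  regs: r0:Add2,r1:8,r2:4,r3:Add1,r4:12,r5:5
  c5: issue MUL r0<-Mul2  regs: r0:Mul2,r1:8,r2:4,r3:Add1,r4:12,r5:5
  c6: CDB Mul1=15; issue MUL r4<-Mul1  regs: r0:Mul2,r1:8,r2:4,r3:Add1,r4:Mul1,r5:5
  c7: CDB Add2=4; issue ADD r4<-Add2  regs: r0:Mul2,r1:8,r2:4,r3:Add1,r4:Add2,r5:5
  c8: stall  regs: r0:Mul2,r1:8,r2:4,r3:Add1,r4:Add2,r5:5
  c9: stall  regs: r0:Mul2,r1:8,r2:4,r3:Add1,r4:Add2,r5:5
  c10: CDB Add1=19; issue ADD r5<-Add1  regs: r0:Mul2,r1:8,r2:4,r3:19,r4:Add2,r5:Add1
  c11: CDB Mul2=32  regs: r0:32,r1:8,r2:4,r3:19,r4:Add2,r5:Add1

STATUS = TAG Add2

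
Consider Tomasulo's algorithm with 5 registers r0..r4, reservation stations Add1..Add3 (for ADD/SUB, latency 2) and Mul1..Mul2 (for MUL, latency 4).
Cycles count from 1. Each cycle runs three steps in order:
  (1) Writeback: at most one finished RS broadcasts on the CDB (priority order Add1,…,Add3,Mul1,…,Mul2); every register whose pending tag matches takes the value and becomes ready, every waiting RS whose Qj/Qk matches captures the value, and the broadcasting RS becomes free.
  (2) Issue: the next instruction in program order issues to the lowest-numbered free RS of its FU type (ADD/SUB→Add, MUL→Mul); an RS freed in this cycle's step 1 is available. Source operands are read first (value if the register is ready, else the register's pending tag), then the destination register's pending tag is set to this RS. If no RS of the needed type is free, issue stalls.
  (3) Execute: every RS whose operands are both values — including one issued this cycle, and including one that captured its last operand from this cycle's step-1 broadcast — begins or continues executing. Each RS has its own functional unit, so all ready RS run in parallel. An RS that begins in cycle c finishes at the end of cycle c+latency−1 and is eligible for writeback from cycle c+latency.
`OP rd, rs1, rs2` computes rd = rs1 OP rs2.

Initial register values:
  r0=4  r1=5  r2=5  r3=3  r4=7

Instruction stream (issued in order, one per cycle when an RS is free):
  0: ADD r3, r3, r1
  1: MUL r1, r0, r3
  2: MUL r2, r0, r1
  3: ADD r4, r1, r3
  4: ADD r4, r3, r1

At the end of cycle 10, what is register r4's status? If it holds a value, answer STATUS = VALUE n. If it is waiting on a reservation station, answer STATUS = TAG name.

STATUS = VALUE 40

cycle 1: issue ADD r3<-Add1 // r0:4,r1:5,r2:5,r3:Add1,r4:7
cycle 2: issue MUL r1<-Mul1 // r0:4,r1:Mul1,r2:5,r3:Add1,r4:7
cycle 3: CDB Add1=8; issue MUL r2<-Mul2 // r0:4,r1:Mul1,r2:Mul2,r3:8,r4:7
cycle 4: issue ADD r4<-Add1 // r0:4,r1:Mul1,r2:Mul2,r3:8,r4:Add1
cycle 5: issue ADD r4<-Add2 // r0:4,r1:Mul1,r2:Mul2,r3:8,r4:Add2
cycle 6: - // r0:4,r1:Mul1,r2:Mul2,r3:8,r4:Add2
cycle 7: CDB Mul1=32 // r0:4,r1:32,r2:Mul2,r3:8,r4:Add2
cycle 8: - // r0:4,r1:32,r2:Mul2,r3:8,r4:Add2
cycle 9: CDB Add1=40 // r0:4,r1:32,r2:Mul2,r3:8,r4:Add2
cycle 10: CDB Add2=40 // r0:4,r1:32,r2:Mul2,r3:8,r4:40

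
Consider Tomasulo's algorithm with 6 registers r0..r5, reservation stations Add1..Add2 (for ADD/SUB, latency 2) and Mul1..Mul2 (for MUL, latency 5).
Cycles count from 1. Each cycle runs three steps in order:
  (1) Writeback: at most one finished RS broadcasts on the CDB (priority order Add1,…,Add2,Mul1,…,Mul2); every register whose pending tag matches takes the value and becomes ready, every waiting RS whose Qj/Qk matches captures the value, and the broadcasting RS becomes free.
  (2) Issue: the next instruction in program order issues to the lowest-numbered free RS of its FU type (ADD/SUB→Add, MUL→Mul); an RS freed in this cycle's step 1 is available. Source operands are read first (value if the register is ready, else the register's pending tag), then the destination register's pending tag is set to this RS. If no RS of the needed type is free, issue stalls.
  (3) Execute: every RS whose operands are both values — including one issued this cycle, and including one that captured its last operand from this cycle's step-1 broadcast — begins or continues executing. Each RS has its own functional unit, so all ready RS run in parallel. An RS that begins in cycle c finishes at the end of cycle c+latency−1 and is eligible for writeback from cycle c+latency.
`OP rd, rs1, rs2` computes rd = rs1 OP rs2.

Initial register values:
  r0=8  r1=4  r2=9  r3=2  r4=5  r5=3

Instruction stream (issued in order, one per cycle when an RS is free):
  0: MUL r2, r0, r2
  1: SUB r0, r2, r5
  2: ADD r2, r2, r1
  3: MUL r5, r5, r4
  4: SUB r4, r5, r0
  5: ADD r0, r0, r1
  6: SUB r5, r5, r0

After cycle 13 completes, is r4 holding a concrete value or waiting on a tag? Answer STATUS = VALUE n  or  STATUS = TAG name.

c1: issue MUL r2<-Mul1 | r0:8,r1:4,r2:Mul1,r3:2,r4:5,r5:3
c2: issue SUB r0<-Add1 | r0:Add1,r1:4,r2:Mul1,r3:2,r4:5,r5:3
c3: issue ADD r2<-Add2 | r0:Add1,r1:4,r2:Add2,r3:2,r4:5,r5:3
c4: issue MUL r5<-Mul2 | r0:Add1,r1:4,r2:Add2,r3:2,r4:5,r5:Mul2
c5: stall | r0:Add1,r1:4,r2:Add2,r3:2,r4:5,r5:Mul2
c6: CDB Mul1=72; stall | r0:Add1,r1:4,r2:Add2,r3:2,r4:5,r5:Mul2
c7: stall | r0:Add1,r1:4,r2:Add2,r3:2,r4:5,r5:Mul2
c8: CDB Add1=69; issue SUB r4<-Add1 | r0:69,r1:4,r2:Add2,r3:2,r4:Add1,r5:Mul2
c9: CDB Add2=76; issue ADD r0<-Add2 | r0:Add2,r1:4,r2:76,r3:2,r4:Add1,r5:Mul2
c10: CDB Mul2=15; stall | r0:Add2,r1:4,r2:76,r3:2,r4:Add1,r5:15
c11: CDB Add2=73; issue SUB r5<-Add2 | r0:73,r1:4,r2:76,r3:2,r4:Add1,r5:Add2
c12: CDB Add1=-54 | r0:73,r1:4,r2:76,r3:2,r4:-54,r5:Add2
c13: CDB Add2=-58 | r0:73,r1:4,r2:76,r3:2,r4:-54,r5:-58

STATUS = VALUE -54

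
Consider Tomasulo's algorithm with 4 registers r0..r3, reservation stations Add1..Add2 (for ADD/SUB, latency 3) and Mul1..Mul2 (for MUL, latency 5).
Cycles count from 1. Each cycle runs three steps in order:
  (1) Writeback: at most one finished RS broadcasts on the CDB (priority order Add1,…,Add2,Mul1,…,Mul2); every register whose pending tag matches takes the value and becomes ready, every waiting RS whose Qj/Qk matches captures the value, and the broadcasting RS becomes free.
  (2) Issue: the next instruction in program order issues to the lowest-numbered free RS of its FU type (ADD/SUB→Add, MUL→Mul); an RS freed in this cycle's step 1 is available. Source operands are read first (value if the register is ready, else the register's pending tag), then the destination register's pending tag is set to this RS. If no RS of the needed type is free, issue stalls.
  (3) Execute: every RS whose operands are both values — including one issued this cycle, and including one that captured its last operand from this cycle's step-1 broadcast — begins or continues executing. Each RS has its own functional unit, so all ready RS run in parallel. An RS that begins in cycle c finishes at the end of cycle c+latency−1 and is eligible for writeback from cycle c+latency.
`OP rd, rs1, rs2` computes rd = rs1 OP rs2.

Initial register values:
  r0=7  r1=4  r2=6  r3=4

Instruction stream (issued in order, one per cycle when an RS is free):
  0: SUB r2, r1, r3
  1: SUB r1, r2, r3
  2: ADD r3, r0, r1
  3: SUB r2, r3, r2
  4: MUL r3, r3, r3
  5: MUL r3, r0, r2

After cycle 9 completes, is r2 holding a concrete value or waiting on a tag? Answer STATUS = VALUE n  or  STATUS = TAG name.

  c1: issue SUB r2<-Add1  regs: r0:7,r1:4,r2:Add1,r3:4
  c2: issue SUB r1<-Add2  regs: r0:7,r1:Add2,r2:Add1,r3:4
  c3: stall  regs: r0:7,r1:Add2,r2:Add1,r3:4
  c4: CDB Add1=0; issue ADD r3<-Add1  regs: r0:7,r1:Add2,r2:0,r3:Add1
  c5: stall  regs: r0:7,r1:Add2,r2:0,r3:Add1
  c6: stall  regs: r0:7,r1:Add2,r2:0,r3:Add1
  c7: CDB Add2=-4; issue SUB r2<-Add2  regs: r0:7,r1:-4,r2:Add2,r3:Add1
  c8: issue MUL r3<-Mul1  regs: r0:7,r1:-4,r2:Add2,r3:Mul1
  c9: issue MUL r3<-Mul2  regs: r0:7,r1:-4,r2:Add2,r3:Mul2

STATUS = TAG Add2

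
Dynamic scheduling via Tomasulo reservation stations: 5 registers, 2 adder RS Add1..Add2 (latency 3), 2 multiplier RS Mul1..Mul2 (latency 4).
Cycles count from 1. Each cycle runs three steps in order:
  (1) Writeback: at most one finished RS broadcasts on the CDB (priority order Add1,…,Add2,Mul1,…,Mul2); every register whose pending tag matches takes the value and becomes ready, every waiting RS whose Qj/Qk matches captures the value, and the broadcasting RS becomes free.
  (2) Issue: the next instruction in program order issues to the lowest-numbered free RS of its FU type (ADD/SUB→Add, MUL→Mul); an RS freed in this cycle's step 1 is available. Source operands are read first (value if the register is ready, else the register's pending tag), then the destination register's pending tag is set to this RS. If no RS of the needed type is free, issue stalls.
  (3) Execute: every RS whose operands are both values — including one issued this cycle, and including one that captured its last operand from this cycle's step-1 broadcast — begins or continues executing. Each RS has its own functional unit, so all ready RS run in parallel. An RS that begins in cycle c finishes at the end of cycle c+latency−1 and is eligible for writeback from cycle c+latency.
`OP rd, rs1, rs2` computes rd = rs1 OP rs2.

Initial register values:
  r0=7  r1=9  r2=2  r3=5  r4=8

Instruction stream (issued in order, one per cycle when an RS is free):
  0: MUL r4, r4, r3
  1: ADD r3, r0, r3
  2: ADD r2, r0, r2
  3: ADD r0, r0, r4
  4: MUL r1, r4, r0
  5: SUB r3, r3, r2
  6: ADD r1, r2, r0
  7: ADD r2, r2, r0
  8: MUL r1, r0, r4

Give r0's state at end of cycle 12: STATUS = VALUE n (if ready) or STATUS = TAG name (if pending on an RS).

STATUS = VALUE 47

  c1: issue MUL r4<-Mul1  regs: r0:7,r1:9,r2:2,r3:5,r4:Mul1
  c2: issue ADD r3<-Add1  regs: r0:7,r1:9,r2:2,r3:Add1,r4:Mul1
  c3: issue ADD r2<-Add2  regs: r0:7,r1:9,r2:Add2,r3:Add1,r4:Mul1
  c4: stall  regs: r0:7,r1:9,r2:Add2,r3:Add1,r4:Mul1
  c5: CDB Add1=12; issue ADD r0<-Add1  regs: r0:Add1,r1:9,r2:Add2,r3:12,r4:Mul1
  c6: CDB Add2=9; issue MUL r1<-Mul2  regs: r0:Add1,r1:Mul2,r2:9,r3:12,r4:Mul1
  c7: CDB Mul1=40; issue SUB r3<-Add2  regs: r0:Add1,r1:Mul2,r2:9,r3:Add2,r4:40
  c8: stall  regs: r0:Add1,r1:Mul2,r2:9,r3:Add2,r4:40
  c9: stall  regs: r0:Add1,r1:Mul2,r2:9,r3:Add2,r4:40
  c10: CDB Add1=47; issue ADD r1<-Add1  regs: r0:47,r1:Add1,r2:9,r3:Add2,r4:40
  c11: CDB Add2=3; issue ADD r2<-Add2  regs: r0:47,r1:Add1,r2:Add2,r3:3,r4:40
  c12: issue MUL r1<-Mul1  regs: r0:47,r1:Mul1,r2:Add2,r3:3,r4:40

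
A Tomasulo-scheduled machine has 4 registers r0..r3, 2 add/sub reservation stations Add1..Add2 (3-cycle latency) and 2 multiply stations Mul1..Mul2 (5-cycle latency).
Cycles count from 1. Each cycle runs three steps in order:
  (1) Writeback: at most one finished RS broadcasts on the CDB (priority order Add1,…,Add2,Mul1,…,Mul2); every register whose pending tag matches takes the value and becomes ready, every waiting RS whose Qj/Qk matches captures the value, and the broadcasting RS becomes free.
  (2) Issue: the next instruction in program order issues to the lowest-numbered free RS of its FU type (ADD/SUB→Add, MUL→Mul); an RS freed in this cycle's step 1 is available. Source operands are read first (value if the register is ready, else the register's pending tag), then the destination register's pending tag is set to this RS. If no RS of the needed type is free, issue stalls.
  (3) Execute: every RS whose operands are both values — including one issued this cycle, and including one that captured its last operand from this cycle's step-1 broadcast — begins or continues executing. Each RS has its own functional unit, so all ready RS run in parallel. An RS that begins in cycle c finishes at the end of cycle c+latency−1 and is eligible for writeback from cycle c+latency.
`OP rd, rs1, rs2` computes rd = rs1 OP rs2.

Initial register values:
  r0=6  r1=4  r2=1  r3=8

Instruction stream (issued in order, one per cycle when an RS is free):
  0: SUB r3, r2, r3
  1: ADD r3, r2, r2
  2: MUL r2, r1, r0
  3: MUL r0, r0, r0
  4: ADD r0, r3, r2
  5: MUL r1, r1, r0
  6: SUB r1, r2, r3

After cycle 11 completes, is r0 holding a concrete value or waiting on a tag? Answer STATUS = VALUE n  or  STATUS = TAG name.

c1: issue SUB r3<-Add1 | r0:6,r1:4,r2:1,r3:Add1
c2: issue ADD r3<-Add2 | r0:6,r1:4,r2:1,r3:Add2
c3: issue MUL r2<-Mul1 | r0:6,r1:4,r2:Mul1,r3:Add2
c4: CDB Add1=-7; issue MUL r0<-Mul2 | r0:Mul2,r1:4,r2:Mul1,r3:Add2
c5: CDB Add2=2; issue ADD r0<-Add1 | r0:Add1,r1:4,r2:Mul1,r3:2
c6: stall | r0:Add1,r1:4,r2:Mul1,r3:2
c7: stall | r0:Add1,r1:4,r2:Mul1,r3:2
c8: CDB Mul1=24; issue MUL r1<-Mul1 | r0:Add1,r1:Mul1,r2:24,r3:2
c9: CDB Mul2=36; issue SUB r1<-Add2 | r0:Add1,r1:Add2,r2:24,r3:2
c10: - | r0:Add1,r1:Add2,r2:24,r3:2
c11: CDB Add1=26 | r0:26,r1:Add2,r2:24,r3:2

STATUS = VALUE 26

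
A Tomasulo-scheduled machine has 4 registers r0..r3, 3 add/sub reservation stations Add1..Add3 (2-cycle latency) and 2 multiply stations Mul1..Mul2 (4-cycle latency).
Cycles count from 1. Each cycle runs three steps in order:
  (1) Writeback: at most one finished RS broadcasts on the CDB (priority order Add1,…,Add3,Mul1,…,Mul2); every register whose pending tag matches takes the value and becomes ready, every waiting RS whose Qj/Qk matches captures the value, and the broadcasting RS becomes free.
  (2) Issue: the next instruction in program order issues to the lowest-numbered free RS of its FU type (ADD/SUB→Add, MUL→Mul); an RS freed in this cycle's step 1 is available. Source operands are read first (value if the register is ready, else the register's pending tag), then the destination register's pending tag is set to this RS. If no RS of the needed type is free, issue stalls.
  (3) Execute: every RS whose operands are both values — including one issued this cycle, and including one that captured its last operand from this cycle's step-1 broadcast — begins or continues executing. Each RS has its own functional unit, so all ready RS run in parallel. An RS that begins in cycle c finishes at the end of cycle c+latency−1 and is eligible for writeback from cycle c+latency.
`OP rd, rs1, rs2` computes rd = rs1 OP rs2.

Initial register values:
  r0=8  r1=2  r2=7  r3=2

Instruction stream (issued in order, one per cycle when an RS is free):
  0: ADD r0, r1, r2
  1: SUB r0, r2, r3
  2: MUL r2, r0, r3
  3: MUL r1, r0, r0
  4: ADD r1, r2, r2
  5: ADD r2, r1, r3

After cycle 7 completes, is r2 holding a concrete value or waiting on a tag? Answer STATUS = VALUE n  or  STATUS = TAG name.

c1: issue ADD r0<-Add1 | r0:Add1,r1:2,r2:7,r3:2
c2: issue SUB r0<-Add2 | r0:Add2,r1:2,r2:7,r3:2
c3: CDB Add1=9; issue MUL r2<-Mul1 | r0:Add2,r1:2,r2:Mul1,r3:2
c4: CDB Add2=5; issue MUL r1<-Mul2 | r0:5,r1:Mul2,r2:Mul1,r3:2
c5: issue ADD r1<-Add1 | r0:5,r1:Add1,r2:Mul1,r3:2
c6: issue ADD r2<-Add2 | r0:5,r1:Add1,r2:Add2,r3:2
c7: - | r0:5,r1:Add1,r2:Add2,r3:2

STATUS = TAG Add2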